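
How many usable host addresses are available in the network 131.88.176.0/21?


Host bits = 32 - 21 = 11
Total addresses = 2^11 = 2048
Usable = total - 2 (network and broadcast)
Usable hosts: 2046


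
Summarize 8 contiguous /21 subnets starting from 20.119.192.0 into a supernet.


Original prefix: /21
Number of subnets: 8 = 2^3
New prefix = 21 - 3 = 18
Supernet: 20.119.192.0/18


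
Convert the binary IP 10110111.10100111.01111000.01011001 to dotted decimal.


10110111 = 183
10100111 = 167
01111000 = 120
01011001 = 89
IP: 183.167.120.89


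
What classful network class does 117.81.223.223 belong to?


First octet: 117
Binary: 01110101
0xxxxxxx -> Class A (1-126)
Class A, default mask 255.0.0.0 (/8)


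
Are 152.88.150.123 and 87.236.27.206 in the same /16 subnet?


Mask: 255.255.0.0
152.88.150.123 AND mask = 152.88.0.0
87.236.27.206 AND mask = 87.236.0.0
No, different subnets (152.88.0.0 vs 87.236.0.0)


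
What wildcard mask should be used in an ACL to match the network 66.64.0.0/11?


Subnet mask: 255.224.0.0
Wildcard = 255.255.255.255 - subnet mask
255 - 255 = 0
255 - 224 = 31
255 - 0 = 255
255 - 0 = 255
Wildcard: 0.31.255.255


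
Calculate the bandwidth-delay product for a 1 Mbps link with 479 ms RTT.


BDP = bandwidth * RTT
= 1 Mbps * 479 ms
= 1 * 1e6 * 479 / 1000 bits
= 479000 bits
= 59875 bytes
= 58.4717 KB
BDP = 479000 bits (59875 bytes)


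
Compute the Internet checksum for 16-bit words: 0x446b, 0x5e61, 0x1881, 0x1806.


Sum all words (with carry folding):
+ 0x446b = 0x446b
+ 0x5e61 = 0xa2cc
+ 0x1881 = 0xbb4d
+ 0x1806 = 0xd353
One's complement: ~0xd353
Checksum = 0x2cac


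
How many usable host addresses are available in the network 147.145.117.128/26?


Host bits = 32 - 26 = 6
Total addresses = 2^6 = 64
Usable = total - 2 (network and broadcast)
Usable hosts: 62


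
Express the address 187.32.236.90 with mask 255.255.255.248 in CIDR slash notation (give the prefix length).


Binary: 11111111.11111111.11111111.11111000
Count leading 1s
Prefix: /29


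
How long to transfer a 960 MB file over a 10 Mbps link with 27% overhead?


Effective throughput = 10 * (1 - 27/100) = 7.3 Mbps
File size in Mb = 960 * 8 = 7680 Mb
Time = 7680 / 7.3
Time = 1052.0548 seconds


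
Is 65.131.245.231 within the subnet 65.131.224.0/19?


Subnet network: 65.131.224.0
Test IP AND mask: 65.131.224.0
Yes, 65.131.245.231 is in 65.131.224.0/19


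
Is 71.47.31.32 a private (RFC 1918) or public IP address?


RFC 1918 private ranges:
  10.0.0.0/8 (10.0.0.0 - 10.255.255.255)
  172.16.0.0/12 (172.16.0.0 - 172.31.255.255)
  192.168.0.0/16 (192.168.0.0 - 192.168.255.255)
Public (not in any RFC 1918 range)


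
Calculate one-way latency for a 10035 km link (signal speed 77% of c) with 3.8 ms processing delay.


Speed = 0.77 * 3e5 km/s = 231000 km/s
Propagation delay = 10035 / 231000 = 0.0434 s = 43.4416 ms
Processing delay = 3.8 ms
Total one-way latency = 47.2416 ms


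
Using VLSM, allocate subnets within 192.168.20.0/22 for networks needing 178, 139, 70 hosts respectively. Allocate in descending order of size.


178 hosts -> /24 (254 usable): 192.168.20.0/24
139 hosts -> /24 (254 usable): 192.168.21.0/24
70 hosts -> /25 (126 usable): 192.168.22.0/25
Allocation: 192.168.20.0/24 (178 hosts, 254 usable); 192.168.21.0/24 (139 hosts, 254 usable); 192.168.22.0/25 (70 hosts, 126 usable)


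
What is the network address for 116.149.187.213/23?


IP:   01110100.10010101.10111011.11010101
Mask: 11111111.11111111.11111110.00000000
AND operation:
Net:  01110100.10010101.10111010.00000000
Network: 116.149.186.0/23


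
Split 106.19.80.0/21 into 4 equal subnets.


New prefix = 21 + 2 = 23
Each subnet has 512 addresses
  106.19.80.0/23
  106.19.82.0/23
  106.19.84.0/23
  106.19.86.0/23
Subnets: 106.19.80.0/23, 106.19.82.0/23, 106.19.84.0/23, 106.19.86.0/23


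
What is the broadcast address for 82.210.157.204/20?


Network: 82.210.144.0/20
Host bits = 12
Set all host bits to 1:
Broadcast: 82.210.159.255


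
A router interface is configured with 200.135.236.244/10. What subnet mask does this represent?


/10 means 10 network bits, 22 host bits
Binary: 11111111110000000000000000000000
Mask: 255.192.0.0


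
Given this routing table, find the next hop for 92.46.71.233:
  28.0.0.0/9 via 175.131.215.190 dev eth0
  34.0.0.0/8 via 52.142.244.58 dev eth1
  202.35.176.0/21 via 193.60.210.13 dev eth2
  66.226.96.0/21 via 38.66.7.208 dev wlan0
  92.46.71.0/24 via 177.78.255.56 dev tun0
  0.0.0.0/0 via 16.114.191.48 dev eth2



Longest prefix match for 92.46.71.233:
  /9 28.0.0.0: no
  /8 34.0.0.0: no
  /21 202.35.176.0: no
  /21 66.226.96.0: no
  /24 92.46.71.0: MATCH
  /0 0.0.0.0: MATCH
Selected: next-hop 177.78.255.56 via tun0 (matched /24)


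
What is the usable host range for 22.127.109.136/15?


Network: 22.126.0.0
Broadcast: 22.127.255.255
First usable = network + 1
Last usable = broadcast - 1
Range: 22.126.0.1 to 22.127.255.254


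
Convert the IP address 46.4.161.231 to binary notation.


46 = 00101110
4 = 00000100
161 = 10100001
231 = 11100111
Binary: 00101110.00000100.10100001.11100111


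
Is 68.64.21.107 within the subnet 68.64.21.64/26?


Subnet network: 68.64.21.64
Test IP AND mask: 68.64.21.64
Yes, 68.64.21.107 is in 68.64.21.64/26


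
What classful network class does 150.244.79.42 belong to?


First octet: 150
Binary: 10010110
10xxxxxx -> Class B (128-191)
Class B, default mask 255.255.0.0 (/16)


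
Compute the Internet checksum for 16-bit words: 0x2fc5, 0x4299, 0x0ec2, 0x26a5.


Sum all words (with carry folding):
+ 0x2fc5 = 0x2fc5
+ 0x4299 = 0x725e
+ 0x0ec2 = 0x8120
+ 0x26a5 = 0xa7c5
One's complement: ~0xa7c5
Checksum = 0x583a


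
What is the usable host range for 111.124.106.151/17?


Network: 111.124.0.0
Broadcast: 111.124.127.255
First usable = network + 1
Last usable = broadcast - 1
Range: 111.124.0.1 to 111.124.127.254


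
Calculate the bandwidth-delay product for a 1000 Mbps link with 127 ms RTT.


BDP = bandwidth * RTT
= 1000 Mbps * 127 ms
= 1000 * 1e6 * 127 / 1000 bits
= 127000000 bits
= 15875000 bytes
= 15502.9297 KB
BDP = 127000000 bits (15875000 bytes)


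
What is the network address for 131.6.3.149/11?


IP:   10000011.00000110.00000011.10010101
Mask: 11111111.11100000.00000000.00000000
AND operation:
Net:  10000011.00000000.00000000.00000000
Network: 131.0.0.0/11


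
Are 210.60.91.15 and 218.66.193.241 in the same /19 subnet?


Mask: 255.255.224.0
210.60.91.15 AND mask = 210.60.64.0
218.66.193.241 AND mask = 218.66.192.0
No, different subnets (210.60.64.0 vs 218.66.192.0)


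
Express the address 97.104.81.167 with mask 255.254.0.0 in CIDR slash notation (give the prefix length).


Binary: 11111111.11111110.00000000.00000000
Count leading 1s
Prefix: /15


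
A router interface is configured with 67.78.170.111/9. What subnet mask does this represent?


/9 means 9 network bits, 23 host bits
Binary: 11111111100000000000000000000000
Mask: 255.128.0.0


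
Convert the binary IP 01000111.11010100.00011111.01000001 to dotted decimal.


01000111 = 71
11010100 = 212
00011111 = 31
01000001 = 65
IP: 71.212.31.65


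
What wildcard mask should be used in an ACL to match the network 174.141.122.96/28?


Subnet mask: 255.255.255.240
Wildcard = 255.255.255.255 - subnet mask
255 - 255 = 0
255 - 255 = 0
255 - 255 = 0
255 - 240 = 15
Wildcard: 0.0.0.15


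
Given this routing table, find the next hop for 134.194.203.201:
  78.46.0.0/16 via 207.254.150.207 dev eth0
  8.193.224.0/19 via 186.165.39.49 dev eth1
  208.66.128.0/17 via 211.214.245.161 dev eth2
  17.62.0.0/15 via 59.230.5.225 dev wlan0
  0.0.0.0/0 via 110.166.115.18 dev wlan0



Longest prefix match for 134.194.203.201:
  /16 78.46.0.0: no
  /19 8.193.224.0: no
  /17 208.66.128.0: no
  /15 17.62.0.0: no
  /0 0.0.0.0: MATCH
Selected: next-hop 110.166.115.18 via wlan0 (matched /0)


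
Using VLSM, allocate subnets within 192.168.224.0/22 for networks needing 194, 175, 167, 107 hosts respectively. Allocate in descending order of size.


194 hosts -> /24 (254 usable): 192.168.224.0/24
175 hosts -> /24 (254 usable): 192.168.225.0/24
167 hosts -> /24 (254 usable): 192.168.226.0/24
107 hosts -> /25 (126 usable): 192.168.227.0/25
Allocation: 192.168.224.0/24 (194 hosts, 254 usable); 192.168.225.0/24 (175 hosts, 254 usable); 192.168.226.0/24 (167 hosts, 254 usable); 192.168.227.0/25 (107 hosts, 126 usable)


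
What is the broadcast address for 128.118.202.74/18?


Network: 128.118.192.0/18
Host bits = 14
Set all host bits to 1:
Broadcast: 128.118.255.255


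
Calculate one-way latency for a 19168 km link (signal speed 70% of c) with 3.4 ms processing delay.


Speed = 0.7 * 3e5 km/s = 210000 km/s
Propagation delay = 19168 / 210000 = 0.0913 s = 91.2762 ms
Processing delay = 3.4 ms
Total one-way latency = 94.6762 ms


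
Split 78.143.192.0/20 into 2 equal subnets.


New prefix = 20 + 1 = 21
Each subnet has 2048 addresses
  78.143.192.0/21
  78.143.200.0/21
Subnets: 78.143.192.0/21, 78.143.200.0/21


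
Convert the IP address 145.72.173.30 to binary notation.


145 = 10010001
72 = 01001000
173 = 10101101
30 = 00011110
Binary: 10010001.01001000.10101101.00011110


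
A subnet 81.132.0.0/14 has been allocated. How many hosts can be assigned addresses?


Host bits = 32 - 14 = 18
Total addresses = 2^18 = 262144
Usable = total - 2 (network and broadcast)
Usable hosts: 262142


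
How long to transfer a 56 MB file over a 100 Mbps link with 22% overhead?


Effective throughput = 100 * (1 - 22/100) = 78 Mbps
File size in Mb = 56 * 8 = 448 Mb
Time = 448 / 78
Time = 5.7436 seconds


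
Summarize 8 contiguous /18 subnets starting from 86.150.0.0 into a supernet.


Original prefix: /18
Number of subnets: 8 = 2^3
New prefix = 18 - 3 = 15
Supernet: 86.150.0.0/15


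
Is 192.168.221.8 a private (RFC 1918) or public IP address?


RFC 1918 private ranges:
  10.0.0.0/8 (10.0.0.0 - 10.255.255.255)
  172.16.0.0/12 (172.16.0.0 - 172.31.255.255)
  192.168.0.0/16 (192.168.0.0 - 192.168.255.255)
Private (in 192.168.0.0/16)


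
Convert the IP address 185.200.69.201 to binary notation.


185 = 10111001
200 = 11001000
69 = 01000101
201 = 11001001
Binary: 10111001.11001000.01000101.11001001


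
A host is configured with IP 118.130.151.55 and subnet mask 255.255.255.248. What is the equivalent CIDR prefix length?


Binary: 11111111.11111111.11111111.11111000
Count leading 1s
Prefix: /29


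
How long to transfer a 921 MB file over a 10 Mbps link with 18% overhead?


Effective throughput = 10 * (1 - 18/100) = 8.2 Mbps
File size in Mb = 921 * 8 = 7368 Mb
Time = 7368 / 8.2
Time = 898.5366 seconds


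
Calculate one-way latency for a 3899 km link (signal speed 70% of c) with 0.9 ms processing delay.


Speed = 0.7 * 3e5 km/s = 210000 km/s
Propagation delay = 3899 / 210000 = 0.0186 s = 18.5667 ms
Processing delay = 0.9 ms
Total one-way latency = 19.4667 ms


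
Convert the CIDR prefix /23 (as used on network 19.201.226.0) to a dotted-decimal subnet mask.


/23 means 23 network bits, 9 host bits
Binary: 11111111111111111111111000000000
Mask: 255.255.254.0


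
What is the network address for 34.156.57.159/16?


IP:   00100010.10011100.00111001.10011111
Mask: 11111111.11111111.00000000.00000000
AND operation:
Net:  00100010.10011100.00000000.00000000
Network: 34.156.0.0/16


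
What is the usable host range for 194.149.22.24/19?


Network: 194.149.0.0
Broadcast: 194.149.31.255
First usable = network + 1
Last usable = broadcast - 1
Range: 194.149.0.1 to 194.149.31.254


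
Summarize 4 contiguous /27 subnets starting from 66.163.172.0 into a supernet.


Original prefix: /27
Number of subnets: 4 = 2^2
New prefix = 27 - 2 = 25
Supernet: 66.163.172.0/25


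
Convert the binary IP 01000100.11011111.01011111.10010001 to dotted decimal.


01000100 = 68
11011111 = 223
01011111 = 95
10010001 = 145
IP: 68.223.95.145


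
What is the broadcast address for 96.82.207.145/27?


Network: 96.82.207.128/27
Host bits = 5
Set all host bits to 1:
Broadcast: 96.82.207.159


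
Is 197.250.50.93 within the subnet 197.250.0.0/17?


Subnet network: 197.250.0.0
Test IP AND mask: 197.250.0.0
Yes, 197.250.50.93 is in 197.250.0.0/17


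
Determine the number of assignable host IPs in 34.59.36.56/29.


Host bits = 32 - 29 = 3
Total addresses = 2^3 = 8
Usable = total - 2 (network and broadcast)
Usable hosts: 6


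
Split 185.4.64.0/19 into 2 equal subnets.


New prefix = 19 + 1 = 20
Each subnet has 4096 addresses
  185.4.64.0/20
  185.4.80.0/20
Subnets: 185.4.64.0/20, 185.4.80.0/20


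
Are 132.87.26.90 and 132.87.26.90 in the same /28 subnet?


Mask: 255.255.255.240
132.87.26.90 AND mask = 132.87.26.80
132.87.26.90 AND mask = 132.87.26.80
Yes, same subnet (132.87.26.80)


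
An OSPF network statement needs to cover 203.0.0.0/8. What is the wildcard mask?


Subnet mask: 255.0.0.0
Wildcard = 255.255.255.255 - subnet mask
255 - 255 = 0
255 - 0 = 255
255 - 0 = 255
255 - 0 = 255
Wildcard: 0.255.255.255


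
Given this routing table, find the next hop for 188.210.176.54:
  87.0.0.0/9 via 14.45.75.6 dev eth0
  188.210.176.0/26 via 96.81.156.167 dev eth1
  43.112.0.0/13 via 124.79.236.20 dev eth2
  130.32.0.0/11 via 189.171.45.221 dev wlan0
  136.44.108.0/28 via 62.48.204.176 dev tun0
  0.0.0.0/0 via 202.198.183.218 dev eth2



Longest prefix match for 188.210.176.54:
  /9 87.0.0.0: no
  /26 188.210.176.0: MATCH
  /13 43.112.0.0: no
  /11 130.32.0.0: no
  /28 136.44.108.0: no
  /0 0.0.0.0: MATCH
Selected: next-hop 96.81.156.167 via eth1 (matched /26)


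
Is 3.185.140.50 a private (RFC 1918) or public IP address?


RFC 1918 private ranges:
  10.0.0.0/8 (10.0.0.0 - 10.255.255.255)
  172.16.0.0/12 (172.16.0.0 - 172.31.255.255)
  192.168.0.0/16 (192.168.0.0 - 192.168.255.255)
Public (not in any RFC 1918 range)


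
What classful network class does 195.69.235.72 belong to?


First octet: 195
Binary: 11000011
110xxxxx -> Class C (192-223)
Class C, default mask 255.255.255.0 (/24)


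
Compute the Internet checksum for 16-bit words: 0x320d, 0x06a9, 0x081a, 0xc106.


Sum all words (with carry folding):
+ 0x320d = 0x320d
+ 0x06a9 = 0x38b6
+ 0x081a = 0x40d0
+ 0xc106 = 0x01d7
One's complement: ~0x01d7
Checksum = 0xfe28


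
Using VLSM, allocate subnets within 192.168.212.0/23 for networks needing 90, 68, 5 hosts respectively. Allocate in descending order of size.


90 hosts -> /25 (126 usable): 192.168.212.0/25
68 hosts -> /25 (126 usable): 192.168.212.128/25
5 hosts -> /29 (6 usable): 192.168.213.0/29
Allocation: 192.168.212.0/25 (90 hosts, 126 usable); 192.168.212.128/25 (68 hosts, 126 usable); 192.168.213.0/29 (5 hosts, 6 usable)


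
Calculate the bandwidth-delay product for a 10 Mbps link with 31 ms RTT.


BDP = bandwidth * RTT
= 10 Mbps * 31 ms
= 10 * 1e6 * 31 / 1000 bits
= 310000 bits
= 38750 bytes
= 37.8418 KB
BDP = 310000 bits (38750 bytes)


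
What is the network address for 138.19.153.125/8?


IP:   10001010.00010011.10011001.01111101
Mask: 11111111.00000000.00000000.00000000
AND operation:
Net:  10001010.00000000.00000000.00000000
Network: 138.0.0.0/8


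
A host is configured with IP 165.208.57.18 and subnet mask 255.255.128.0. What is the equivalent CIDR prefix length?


Binary: 11111111.11111111.10000000.00000000
Count leading 1s
Prefix: /17


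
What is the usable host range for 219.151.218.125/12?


Network: 219.144.0.0
Broadcast: 219.159.255.255
First usable = network + 1
Last usable = broadcast - 1
Range: 219.144.0.1 to 219.159.255.254


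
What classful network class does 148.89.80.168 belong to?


First octet: 148
Binary: 10010100
10xxxxxx -> Class B (128-191)
Class B, default mask 255.255.0.0 (/16)


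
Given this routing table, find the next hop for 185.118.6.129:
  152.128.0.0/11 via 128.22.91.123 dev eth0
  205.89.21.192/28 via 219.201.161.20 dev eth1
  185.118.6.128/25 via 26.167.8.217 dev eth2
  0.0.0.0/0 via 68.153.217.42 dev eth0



Longest prefix match for 185.118.6.129:
  /11 152.128.0.0: no
  /28 205.89.21.192: no
  /25 185.118.6.128: MATCH
  /0 0.0.0.0: MATCH
Selected: next-hop 26.167.8.217 via eth2 (matched /25)


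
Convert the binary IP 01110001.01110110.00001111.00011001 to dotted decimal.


01110001 = 113
01110110 = 118
00001111 = 15
00011001 = 25
IP: 113.118.15.25


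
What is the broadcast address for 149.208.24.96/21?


Network: 149.208.24.0/21
Host bits = 11
Set all host bits to 1:
Broadcast: 149.208.31.255


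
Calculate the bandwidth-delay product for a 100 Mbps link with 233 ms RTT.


BDP = bandwidth * RTT
= 100 Mbps * 233 ms
= 100 * 1e6 * 233 / 1000 bits
= 23300000 bits
= 2912500 bytes
= 2844.2383 KB
BDP = 23300000 bits (2912500 bytes)


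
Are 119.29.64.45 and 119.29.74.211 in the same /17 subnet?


Mask: 255.255.128.0
119.29.64.45 AND mask = 119.29.0.0
119.29.74.211 AND mask = 119.29.0.0
Yes, same subnet (119.29.0.0)


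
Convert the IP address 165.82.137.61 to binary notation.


165 = 10100101
82 = 01010010
137 = 10001001
61 = 00111101
Binary: 10100101.01010010.10001001.00111101


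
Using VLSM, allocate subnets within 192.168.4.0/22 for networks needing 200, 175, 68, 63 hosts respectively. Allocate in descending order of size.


200 hosts -> /24 (254 usable): 192.168.4.0/24
175 hosts -> /24 (254 usable): 192.168.5.0/24
68 hosts -> /25 (126 usable): 192.168.6.0/25
63 hosts -> /25 (126 usable): 192.168.6.128/25
Allocation: 192.168.4.0/24 (200 hosts, 254 usable); 192.168.5.0/24 (175 hosts, 254 usable); 192.168.6.0/25 (68 hosts, 126 usable); 192.168.6.128/25 (63 hosts, 126 usable)


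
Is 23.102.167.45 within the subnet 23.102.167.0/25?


Subnet network: 23.102.167.0
Test IP AND mask: 23.102.167.0
Yes, 23.102.167.45 is in 23.102.167.0/25


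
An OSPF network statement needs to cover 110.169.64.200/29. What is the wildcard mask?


Subnet mask: 255.255.255.248
Wildcard = 255.255.255.255 - subnet mask
255 - 255 = 0
255 - 255 = 0
255 - 255 = 0
255 - 248 = 7
Wildcard: 0.0.0.7


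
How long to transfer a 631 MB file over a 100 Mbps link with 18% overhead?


Effective throughput = 100 * (1 - 18/100) = 82 Mbps
File size in Mb = 631 * 8 = 5048 Mb
Time = 5048 / 82
Time = 61.561 seconds


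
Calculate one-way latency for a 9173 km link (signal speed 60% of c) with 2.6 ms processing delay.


Speed = 0.6 * 3e5 km/s = 180000 km/s
Propagation delay = 9173 / 180000 = 0.051 s = 50.9611 ms
Processing delay = 2.6 ms
Total one-way latency = 53.5611 ms


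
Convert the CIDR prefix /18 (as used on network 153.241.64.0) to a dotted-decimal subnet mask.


/18 means 18 network bits, 14 host bits
Binary: 11111111111111111100000000000000
Mask: 255.255.192.0


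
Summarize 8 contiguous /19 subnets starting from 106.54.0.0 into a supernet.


Original prefix: /19
Number of subnets: 8 = 2^3
New prefix = 19 - 3 = 16
Supernet: 106.54.0.0/16


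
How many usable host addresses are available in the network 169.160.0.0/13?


Host bits = 32 - 13 = 19
Total addresses = 2^19 = 524288
Usable = total - 2 (network and broadcast)
Usable hosts: 524286


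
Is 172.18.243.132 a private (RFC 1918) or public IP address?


RFC 1918 private ranges:
  10.0.0.0/8 (10.0.0.0 - 10.255.255.255)
  172.16.0.0/12 (172.16.0.0 - 172.31.255.255)
  192.168.0.0/16 (192.168.0.0 - 192.168.255.255)
Private (in 172.16.0.0/12)


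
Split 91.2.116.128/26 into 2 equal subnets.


New prefix = 26 + 1 = 27
Each subnet has 32 addresses
  91.2.116.128/27
  91.2.116.160/27
Subnets: 91.2.116.128/27, 91.2.116.160/27


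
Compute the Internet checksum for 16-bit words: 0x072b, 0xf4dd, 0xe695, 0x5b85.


Sum all words (with carry folding):
+ 0x072b = 0x072b
+ 0xf4dd = 0xfc08
+ 0xe695 = 0xe29e
+ 0x5b85 = 0x3e24
One's complement: ~0x3e24
Checksum = 0xc1db


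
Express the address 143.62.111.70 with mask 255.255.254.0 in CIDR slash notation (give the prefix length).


Binary: 11111111.11111111.11111110.00000000
Count leading 1s
Prefix: /23


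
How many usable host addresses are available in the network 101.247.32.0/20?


Host bits = 32 - 20 = 12
Total addresses = 2^12 = 4096
Usable = total - 2 (network and broadcast)
Usable hosts: 4094


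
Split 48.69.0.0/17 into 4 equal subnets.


New prefix = 17 + 2 = 19
Each subnet has 8192 addresses
  48.69.0.0/19
  48.69.32.0/19
  48.69.64.0/19
  48.69.96.0/19
Subnets: 48.69.0.0/19, 48.69.32.0/19, 48.69.64.0/19, 48.69.96.0/19


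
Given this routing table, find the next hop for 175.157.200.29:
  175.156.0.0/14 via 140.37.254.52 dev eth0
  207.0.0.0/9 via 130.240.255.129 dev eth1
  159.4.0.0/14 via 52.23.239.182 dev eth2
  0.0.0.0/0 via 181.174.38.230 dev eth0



Longest prefix match for 175.157.200.29:
  /14 175.156.0.0: MATCH
  /9 207.0.0.0: no
  /14 159.4.0.0: no
  /0 0.0.0.0: MATCH
Selected: next-hop 140.37.254.52 via eth0 (matched /14)


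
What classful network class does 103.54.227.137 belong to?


First octet: 103
Binary: 01100111
0xxxxxxx -> Class A (1-126)
Class A, default mask 255.0.0.0 (/8)


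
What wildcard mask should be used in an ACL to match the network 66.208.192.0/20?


Subnet mask: 255.255.240.0
Wildcard = 255.255.255.255 - subnet mask
255 - 255 = 0
255 - 255 = 0
255 - 240 = 15
255 - 0 = 255
Wildcard: 0.0.15.255


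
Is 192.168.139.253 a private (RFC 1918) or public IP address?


RFC 1918 private ranges:
  10.0.0.0/8 (10.0.0.0 - 10.255.255.255)
  172.16.0.0/12 (172.16.0.0 - 172.31.255.255)
  192.168.0.0/16 (192.168.0.0 - 192.168.255.255)
Private (in 192.168.0.0/16)


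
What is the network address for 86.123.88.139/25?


IP:   01010110.01111011.01011000.10001011
Mask: 11111111.11111111.11111111.10000000
AND operation:
Net:  01010110.01111011.01011000.10000000
Network: 86.123.88.128/25


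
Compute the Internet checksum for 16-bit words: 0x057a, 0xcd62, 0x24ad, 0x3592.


Sum all words (with carry folding):
+ 0x057a = 0x057a
+ 0xcd62 = 0xd2dc
+ 0x24ad = 0xf789
+ 0x3592 = 0x2d1c
One's complement: ~0x2d1c
Checksum = 0xd2e3


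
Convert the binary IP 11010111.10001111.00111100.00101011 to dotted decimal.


11010111 = 215
10001111 = 143
00111100 = 60
00101011 = 43
IP: 215.143.60.43


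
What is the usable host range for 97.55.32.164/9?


Network: 97.0.0.0
Broadcast: 97.127.255.255
First usable = network + 1
Last usable = broadcast - 1
Range: 97.0.0.1 to 97.127.255.254


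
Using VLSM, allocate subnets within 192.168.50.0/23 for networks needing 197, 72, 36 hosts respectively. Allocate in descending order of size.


197 hosts -> /24 (254 usable): 192.168.50.0/24
72 hosts -> /25 (126 usable): 192.168.51.0/25
36 hosts -> /26 (62 usable): 192.168.51.128/26
Allocation: 192.168.50.0/24 (197 hosts, 254 usable); 192.168.51.0/25 (72 hosts, 126 usable); 192.168.51.128/26 (36 hosts, 62 usable)


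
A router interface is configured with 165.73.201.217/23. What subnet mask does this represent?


/23 means 23 network bits, 9 host bits
Binary: 11111111111111111111111000000000
Mask: 255.255.254.0


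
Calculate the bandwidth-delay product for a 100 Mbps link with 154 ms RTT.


BDP = bandwidth * RTT
= 100 Mbps * 154 ms
= 100 * 1e6 * 154 / 1000 bits
= 15400000 bits
= 1925000 bytes
= 1879.8828 KB
BDP = 15400000 bits (1925000 bytes)


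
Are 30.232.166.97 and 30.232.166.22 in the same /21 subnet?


Mask: 255.255.248.0
30.232.166.97 AND mask = 30.232.160.0
30.232.166.22 AND mask = 30.232.160.0
Yes, same subnet (30.232.160.0)


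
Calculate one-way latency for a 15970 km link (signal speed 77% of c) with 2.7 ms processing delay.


Speed = 0.77 * 3e5 km/s = 231000 km/s
Propagation delay = 15970 / 231000 = 0.0691 s = 69.1342 ms
Processing delay = 2.7 ms
Total one-way latency = 71.8342 ms


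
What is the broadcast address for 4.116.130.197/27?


Network: 4.116.130.192/27
Host bits = 5
Set all host bits to 1:
Broadcast: 4.116.130.223


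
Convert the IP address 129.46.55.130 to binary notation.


129 = 10000001
46 = 00101110
55 = 00110111
130 = 10000010
Binary: 10000001.00101110.00110111.10000010


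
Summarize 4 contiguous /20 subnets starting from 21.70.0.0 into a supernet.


Original prefix: /20
Number of subnets: 4 = 2^2
New prefix = 20 - 2 = 18
Supernet: 21.70.0.0/18


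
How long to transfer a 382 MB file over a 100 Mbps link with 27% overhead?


Effective throughput = 100 * (1 - 27/100) = 73 Mbps
File size in Mb = 382 * 8 = 3056 Mb
Time = 3056 / 73
Time = 41.863 seconds


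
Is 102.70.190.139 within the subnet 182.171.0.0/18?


Subnet network: 182.171.0.0
Test IP AND mask: 102.70.128.0
No, 102.70.190.139 is not in 182.171.0.0/18


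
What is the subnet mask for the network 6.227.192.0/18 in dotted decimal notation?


/18 means 18 network bits, 14 host bits
Binary: 11111111111111111100000000000000
Mask: 255.255.192.0


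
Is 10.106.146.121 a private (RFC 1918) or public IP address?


RFC 1918 private ranges:
  10.0.0.0/8 (10.0.0.0 - 10.255.255.255)
  172.16.0.0/12 (172.16.0.0 - 172.31.255.255)
  192.168.0.0/16 (192.168.0.0 - 192.168.255.255)
Private (in 10.0.0.0/8)


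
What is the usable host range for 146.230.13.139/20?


Network: 146.230.0.0
Broadcast: 146.230.15.255
First usable = network + 1
Last usable = broadcast - 1
Range: 146.230.0.1 to 146.230.15.254


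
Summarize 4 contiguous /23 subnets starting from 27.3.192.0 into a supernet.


Original prefix: /23
Number of subnets: 4 = 2^2
New prefix = 23 - 2 = 21
Supernet: 27.3.192.0/21


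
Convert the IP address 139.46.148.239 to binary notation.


139 = 10001011
46 = 00101110
148 = 10010100
239 = 11101111
Binary: 10001011.00101110.10010100.11101111


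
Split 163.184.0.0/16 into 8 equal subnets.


New prefix = 16 + 3 = 19
Each subnet has 8192 addresses
  163.184.0.0/19
  163.184.32.0/19
  163.184.64.0/19
  163.184.96.0/19
  163.184.128.0/19
  163.184.160.0/19
  163.184.192.0/19
  163.184.224.0/19
Subnets: 163.184.0.0/19, 163.184.32.0/19, 163.184.64.0/19, 163.184.96.0/19, 163.184.128.0/19, 163.184.160.0/19, 163.184.192.0/19, 163.184.224.0/19


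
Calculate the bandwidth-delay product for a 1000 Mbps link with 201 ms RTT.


BDP = bandwidth * RTT
= 1000 Mbps * 201 ms
= 1000 * 1e6 * 201 / 1000 bits
= 201000000 bits
= 25125000 bytes
= 24536.1328 KB
BDP = 201000000 bits (25125000 bytes)


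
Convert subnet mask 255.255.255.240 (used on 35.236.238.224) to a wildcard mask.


Subnet mask: 255.255.255.240
Wildcard = 255.255.255.255 - subnet mask
255 - 255 = 0
255 - 255 = 0
255 - 255 = 0
255 - 240 = 15
Wildcard: 0.0.0.15


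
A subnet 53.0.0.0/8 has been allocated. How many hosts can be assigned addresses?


Host bits = 32 - 8 = 24
Total addresses = 2^24 = 16777216
Usable = total - 2 (network and broadcast)
Usable hosts: 16777214


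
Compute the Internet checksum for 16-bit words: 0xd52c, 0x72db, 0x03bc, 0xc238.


Sum all words (with carry folding):
+ 0xd52c = 0xd52c
+ 0x72db = 0x4808
+ 0x03bc = 0x4bc4
+ 0xc238 = 0x0dfd
One's complement: ~0x0dfd
Checksum = 0xf202


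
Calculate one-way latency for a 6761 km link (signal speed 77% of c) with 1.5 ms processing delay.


Speed = 0.77 * 3e5 km/s = 231000 km/s
Propagation delay = 6761 / 231000 = 0.0293 s = 29.2684 ms
Processing delay = 1.5 ms
Total one-way latency = 30.7684 ms


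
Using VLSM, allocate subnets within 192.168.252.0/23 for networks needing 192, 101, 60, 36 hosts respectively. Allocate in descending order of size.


192 hosts -> /24 (254 usable): 192.168.252.0/24
101 hosts -> /25 (126 usable): 192.168.253.0/25
60 hosts -> /26 (62 usable): 192.168.253.128/26
36 hosts -> /26 (62 usable): 192.168.253.192/26
Allocation: 192.168.252.0/24 (192 hosts, 254 usable); 192.168.253.0/25 (101 hosts, 126 usable); 192.168.253.128/26 (60 hosts, 62 usable); 192.168.253.192/26 (36 hosts, 62 usable)


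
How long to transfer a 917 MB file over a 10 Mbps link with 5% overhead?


Effective throughput = 10 * (1 - 5/100) = 9.5 Mbps
File size in Mb = 917 * 8 = 7336 Mb
Time = 7336 / 9.5
Time = 772.2105 seconds


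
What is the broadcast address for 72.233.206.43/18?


Network: 72.233.192.0/18
Host bits = 14
Set all host bits to 1:
Broadcast: 72.233.255.255


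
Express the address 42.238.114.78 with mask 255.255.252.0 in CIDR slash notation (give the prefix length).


Binary: 11111111.11111111.11111100.00000000
Count leading 1s
Prefix: /22


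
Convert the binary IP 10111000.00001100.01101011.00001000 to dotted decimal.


10111000 = 184
00001100 = 12
01101011 = 107
00001000 = 8
IP: 184.12.107.8


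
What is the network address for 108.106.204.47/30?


IP:   01101100.01101010.11001100.00101111
Mask: 11111111.11111111.11111111.11111100
AND operation:
Net:  01101100.01101010.11001100.00101100
Network: 108.106.204.44/30


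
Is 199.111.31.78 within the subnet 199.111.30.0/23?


Subnet network: 199.111.30.0
Test IP AND mask: 199.111.30.0
Yes, 199.111.31.78 is in 199.111.30.0/23


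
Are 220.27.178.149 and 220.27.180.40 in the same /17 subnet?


Mask: 255.255.128.0
220.27.178.149 AND mask = 220.27.128.0
220.27.180.40 AND mask = 220.27.128.0
Yes, same subnet (220.27.128.0)


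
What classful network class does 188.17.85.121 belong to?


First octet: 188
Binary: 10111100
10xxxxxx -> Class B (128-191)
Class B, default mask 255.255.0.0 (/16)


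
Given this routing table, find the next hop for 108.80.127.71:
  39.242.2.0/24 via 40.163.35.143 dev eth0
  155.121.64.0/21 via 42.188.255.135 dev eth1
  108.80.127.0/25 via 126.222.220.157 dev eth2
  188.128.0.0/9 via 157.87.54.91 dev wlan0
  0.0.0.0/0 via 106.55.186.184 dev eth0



Longest prefix match for 108.80.127.71:
  /24 39.242.2.0: no
  /21 155.121.64.0: no
  /25 108.80.127.0: MATCH
  /9 188.128.0.0: no
  /0 0.0.0.0: MATCH
Selected: next-hop 126.222.220.157 via eth2 (matched /25)


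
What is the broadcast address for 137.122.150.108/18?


Network: 137.122.128.0/18
Host bits = 14
Set all host bits to 1:
Broadcast: 137.122.191.255


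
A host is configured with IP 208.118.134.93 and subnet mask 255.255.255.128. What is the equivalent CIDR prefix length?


Binary: 11111111.11111111.11111111.10000000
Count leading 1s
Prefix: /25


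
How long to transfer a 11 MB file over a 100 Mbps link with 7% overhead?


Effective throughput = 100 * (1 - 7/100) = 93 Mbps
File size in Mb = 11 * 8 = 88 Mb
Time = 88 / 93
Time = 0.9462 seconds


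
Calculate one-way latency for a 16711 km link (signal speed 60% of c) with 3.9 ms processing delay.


Speed = 0.6 * 3e5 km/s = 180000 km/s
Propagation delay = 16711 / 180000 = 0.0928 s = 92.8389 ms
Processing delay = 3.9 ms
Total one-way latency = 96.7389 ms


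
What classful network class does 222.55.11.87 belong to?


First octet: 222
Binary: 11011110
110xxxxx -> Class C (192-223)
Class C, default mask 255.255.255.0 (/24)


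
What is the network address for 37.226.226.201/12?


IP:   00100101.11100010.11100010.11001001
Mask: 11111111.11110000.00000000.00000000
AND operation:
Net:  00100101.11100000.00000000.00000000
Network: 37.224.0.0/12


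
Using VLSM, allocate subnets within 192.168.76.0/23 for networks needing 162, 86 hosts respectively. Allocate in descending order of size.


162 hosts -> /24 (254 usable): 192.168.76.0/24
86 hosts -> /25 (126 usable): 192.168.77.0/25
Allocation: 192.168.76.0/24 (162 hosts, 254 usable); 192.168.77.0/25 (86 hosts, 126 usable)


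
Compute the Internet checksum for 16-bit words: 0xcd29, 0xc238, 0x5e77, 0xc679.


Sum all words (with carry folding):
+ 0xcd29 = 0xcd29
+ 0xc238 = 0x8f62
+ 0x5e77 = 0xedd9
+ 0xc679 = 0xb453
One's complement: ~0xb453
Checksum = 0x4bac


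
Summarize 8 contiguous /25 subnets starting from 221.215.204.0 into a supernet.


Original prefix: /25
Number of subnets: 8 = 2^3
New prefix = 25 - 3 = 22
Supernet: 221.215.204.0/22


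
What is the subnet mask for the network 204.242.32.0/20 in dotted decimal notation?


/20 means 20 network bits, 12 host bits
Binary: 11111111111111111111000000000000
Mask: 255.255.240.0


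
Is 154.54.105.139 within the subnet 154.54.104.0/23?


Subnet network: 154.54.104.0
Test IP AND mask: 154.54.104.0
Yes, 154.54.105.139 is in 154.54.104.0/23


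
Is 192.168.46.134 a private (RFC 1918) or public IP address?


RFC 1918 private ranges:
  10.0.0.0/8 (10.0.0.0 - 10.255.255.255)
  172.16.0.0/12 (172.16.0.0 - 172.31.255.255)
  192.168.0.0/16 (192.168.0.0 - 192.168.255.255)
Private (in 192.168.0.0/16)


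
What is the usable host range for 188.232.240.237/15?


Network: 188.232.0.0
Broadcast: 188.233.255.255
First usable = network + 1
Last usable = broadcast - 1
Range: 188.232.0.1 to 188.233.255.254


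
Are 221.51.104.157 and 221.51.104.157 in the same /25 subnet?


Mask: 255.255.255.128
221.51.104.157 AND mask = 221.51.104.128
221.51.104.157 AND mask = 221.51.104.128
Yes, same subnet (221.51.104.128)


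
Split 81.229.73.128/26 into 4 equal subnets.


New prefix = 26 + 2 = 28
Each subnet has 16 addresses
  81.229.73.128/28
  81.229.73.144/28
  81.229.73.160/28
  81.229.73.176/28
Subnets: 81.229.73.128/28, 81.229.73.144/28, 81.229.73.160/28, 81.229.73.176/28


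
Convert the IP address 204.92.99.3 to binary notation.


204 = 11001100
92 = 01011100
99 = 01100011
3 = 00000011
Binary: 11001100.01011100.01100011.00000011


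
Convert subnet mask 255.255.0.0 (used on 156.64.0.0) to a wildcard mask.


Subnet mask: 255.255.0.0
Wildcard = 255.255.255.255 - subnet mask
255 - 255 = 0
255 - 255 = 0
255 - 0 = 255
255 - 0 = 255
Wildcard: 0.0.255.255


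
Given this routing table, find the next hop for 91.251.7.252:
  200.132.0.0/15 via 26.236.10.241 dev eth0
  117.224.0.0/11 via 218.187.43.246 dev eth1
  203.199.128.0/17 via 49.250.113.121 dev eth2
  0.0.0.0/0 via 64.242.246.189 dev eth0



Longest prefix match for 91.251.7.252:
  /15 200.132.0.0: no
  /11 117.224.0.0: no
  /17 203.199.128.0: no
  /0 0.0.0.0: MATCH
Selected: next-hop 64.242.246.189 via eth0 (matched /0)


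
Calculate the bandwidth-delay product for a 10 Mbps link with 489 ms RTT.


BDP = bandwidth * RTT
= 10 Mbps * 489 ms
= 10 * 1e6 * 489 / 1000 bits
= 4890000 bits
= 611250 bytes
= 596.9238 KB
BDP = 4890000 bits (611250 bytes)


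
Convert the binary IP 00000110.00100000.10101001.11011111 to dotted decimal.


00000110 = 6
00100000 = 32
10101001 = 169
11011111 = 223
IP: 6.32.169.223


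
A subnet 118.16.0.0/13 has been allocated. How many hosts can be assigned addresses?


Host bits = 32 - 13 = 19
Total addresses = 2^19 = 524288
Usable = total - 2 (network and broadcast)
Usable hosts: 524286


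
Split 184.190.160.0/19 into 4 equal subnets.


New prefix = 19 + 2 = 21
Each subnet has 2048 addresses
  184.190.160.0/21
  184.190.168.0/21
  184.190.176.0/21
  184.190.184.0/21
Subnets: 184.190.160.0/21, 184.190.168.0/21, 184.190.176.0/21, 184.190.184.0/21


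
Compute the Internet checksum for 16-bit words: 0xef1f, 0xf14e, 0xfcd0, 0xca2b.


Sum all words (with carry folding):
+ 0xef1f = 0xef1f
+ 0xf14e = 0xe06e
+ 0xfcd0 = 0xdd3f
+ 0xca2b = 0xa76b
One's complement: ~0xa76b
Checksum = 0x5894


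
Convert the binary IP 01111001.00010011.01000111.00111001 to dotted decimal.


01111001 = 121
00010011 = 19
01000111 = 71
00111001 = 57
IP: 121.19.71.57


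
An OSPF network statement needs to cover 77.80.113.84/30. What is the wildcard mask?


Subnet mask: 255.255.255.252
Wildcard = 255.255.255.255 - subnet mask
255 - 255 = 0
255 - 255 = 0
255 - 255 = 0
255 - 252 = 3
Wildcard: 0.0.0.3


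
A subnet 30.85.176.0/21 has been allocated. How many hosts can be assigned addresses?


Host bits = 32 - 21 = 11
Total addresses = 2^11 = 2048
Usable = total - 2 (network and broadcast)
Usable hosts: 2046


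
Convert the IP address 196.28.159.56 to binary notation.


196 = 11000100
28 = 00011100
159 = 10011111
56 = 00111000
Binary: 11000100.00011100.10011111.00111000


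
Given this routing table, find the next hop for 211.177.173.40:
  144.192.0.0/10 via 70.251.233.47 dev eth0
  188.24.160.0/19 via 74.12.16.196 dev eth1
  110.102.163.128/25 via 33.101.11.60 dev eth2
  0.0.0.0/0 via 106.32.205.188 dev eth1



Longest prefix match for 211.177.173.40:
  /10 144.192.0.0: no
  /19 188.24.160.0: no
  /25 110.102.163.128: no
  /0 0.0.0.0: MATCH
Selected: next-hop 106.32.205.188 via eth1 (matched /0)


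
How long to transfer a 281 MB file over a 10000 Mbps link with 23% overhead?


Effective throughput = 10000 * (1 - 23/100) = 7700 Mbps
File size in Mb = 281 * 8 = 2248 Mb
Time = 2248 / 7700
Time = 0.2919 seconds


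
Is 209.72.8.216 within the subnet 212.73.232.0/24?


Subnet network: 212.73.232.0
Test IP AND mask: 209.72.8.0
No, 209.72.8.216 is not in 212.73.232.0/24


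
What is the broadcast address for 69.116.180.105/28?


Network: 69.116.180.96/28
Host bits = 4
Set all host bits to 1:
Broadcast: 69.116.180.111


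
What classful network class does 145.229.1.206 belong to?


First octet: 145
Binary: 10010001
10xxxxxx -> Class B (128-191)
Class B, default mask 255.255.0.0 (/16)


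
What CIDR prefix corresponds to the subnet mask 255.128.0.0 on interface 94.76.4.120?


Binary: 11111111.10000000.00000000.00000000
Count leading 1s
Prefix: /9


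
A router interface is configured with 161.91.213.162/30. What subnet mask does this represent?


/30 means 30 network bits, 2 host bits
Binary: 11111111111111111111111111111100
Mask: 255.255.255.252


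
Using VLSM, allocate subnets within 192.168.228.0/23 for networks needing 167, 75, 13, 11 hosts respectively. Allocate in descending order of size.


167 hosts -> /24 (254 usable): 192.168.228.0/24
75 hosts -> /25 (126 usable): 192.168.229.0/25
13 hosts -> /28 (14 usable): 192.168.229.128/28
11 hosts -> /28 (14 usable): 192.168.229.144/28
Allocation: 192.168.228.0/24 (167 hosts, 254 usable); 192.168.229.0/25 (75 hosts, 126 usable); 192.168.229.128/28 (13 hosts, 14 usable); 192.168.229.144/28 (11 hosts, 14 usable)


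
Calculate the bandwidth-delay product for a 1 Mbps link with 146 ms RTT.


BDP = bandwidth * RTT
= 1 Mbps * 146 ms
= 1 * 1e6 * 146 / 1000 bits
= 146000 bits
= 18250 bytes
= 17.8223 KB
BDP = 146000 bits (18250 bytes)


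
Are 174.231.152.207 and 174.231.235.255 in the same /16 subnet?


Mask: 255.255.0.0
174.231.152.207 AND mask = 174.231.0.0
174.231.235.255 AND mask = 174.231.0.0
Yes, same subnet (174.231.0.0)


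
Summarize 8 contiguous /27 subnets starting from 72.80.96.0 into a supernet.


Original prefix: /27
Number of subnets: 8 = 2^3
New prefix = 27 - 3 = 24
Supernet: 72.80.96.0/24


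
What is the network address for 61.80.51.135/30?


IP:   00111101.01010000.00110011.10000111
Mask: 11111111.11111111.11111111.11111100
AND operation:
Net:  00111101.01010000.00110011.10000100
Network: 61.80.51.132/30


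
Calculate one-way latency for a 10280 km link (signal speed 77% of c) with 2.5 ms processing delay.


Speed = 0.77 * 3e5 km/s = 231000 km/s
Propagation delay = 10280 / 231000 = 0.0445 s = 44.5022 ms
Processing delay = 2.5 ms
Total one-way latency = 47.0022 ms


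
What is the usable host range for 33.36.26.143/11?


Network: 33.32.0.0
Broadcast: 33.63.255.255
First usable = network + 1
Last usable = broadcast - 1
Range: 33.32.0.1 to 33.63.255.254


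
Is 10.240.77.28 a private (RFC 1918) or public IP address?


RFC 1918 private ranges:
  10.0.0.0/8 (10.0.0.0 - 10.255.255.255)
  172.16.0.0/12 (172.16.0.0 - 172.31.255.255)
  192.168.0.0/16 (192.168.0.0 - 192.168.255.255)
Private (in 10.0.0.0/8)


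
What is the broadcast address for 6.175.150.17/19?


Network: 6.175.128.0/19
Host bits = 13
Set all host bits to 1:
Broadcast: 6.175.159.255
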